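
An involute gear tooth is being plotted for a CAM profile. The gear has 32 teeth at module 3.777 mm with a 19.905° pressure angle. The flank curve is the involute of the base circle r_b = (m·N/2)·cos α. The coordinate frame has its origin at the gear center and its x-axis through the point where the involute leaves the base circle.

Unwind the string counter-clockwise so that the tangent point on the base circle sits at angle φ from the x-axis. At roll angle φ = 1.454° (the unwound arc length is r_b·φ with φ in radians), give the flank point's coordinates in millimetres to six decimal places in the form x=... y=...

x=56.839990 y=0.000310

pitch radius r_p = m·N/2 = 3.777·32/2 = 60.432000
base radius r_b = r_p·cos α = 60.432000·cos 19.905° = 56.821697
roll angle φ = 1.454° = 0.02537709 rad
x = r_b·(cos φ + φ·sin φ) = 56.821697·(0.99967802 + 0.02537709·0.02537436) = 56.839990
y = r_b·(sin φ − φ·cos φ) = 56.821697·(0.02537436 − 0.02537709·0.99967802) = 0.000310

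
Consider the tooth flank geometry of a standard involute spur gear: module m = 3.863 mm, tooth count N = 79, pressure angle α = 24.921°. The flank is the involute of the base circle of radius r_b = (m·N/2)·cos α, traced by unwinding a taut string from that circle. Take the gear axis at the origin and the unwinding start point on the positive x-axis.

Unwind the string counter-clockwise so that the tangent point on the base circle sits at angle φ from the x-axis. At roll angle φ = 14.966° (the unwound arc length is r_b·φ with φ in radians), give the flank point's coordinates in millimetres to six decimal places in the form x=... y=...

x=143.021477 y=0.816466

pitch radius r_p = m·N/2 = 3.863·79/2 = 152.588500
base radius r_b = r_p·cos α = 152.588500·cos 24.921° = 138.380929
roll angle φ = 14.966° = 0.26120598 rad
x = r_b·(cos φ + φ·sin φ) = 138.380929·(0.96607924 + 0.26120598·0.25824581) = 143.021477
y = r_b·(sin φ − φ·cos φ) = 138.380929·(0.25824581 − 0.26120598·0.96607924) = 0.816466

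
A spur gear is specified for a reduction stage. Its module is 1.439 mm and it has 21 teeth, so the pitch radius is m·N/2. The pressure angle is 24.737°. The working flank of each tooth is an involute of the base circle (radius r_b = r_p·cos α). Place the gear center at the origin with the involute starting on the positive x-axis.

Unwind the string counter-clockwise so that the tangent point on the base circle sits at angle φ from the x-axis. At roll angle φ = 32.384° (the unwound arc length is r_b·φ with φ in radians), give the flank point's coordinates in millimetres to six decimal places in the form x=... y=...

pitch radius r_p = m·N/2 = 1.439·21/2 = 15.109500
base radius r_b = r_p·cos α = 15.109500·cos 24.737° = 13.723024
roll angle φ = 32.384° = 0.56520742 rad
x = r_b·(cos φ + φ·sin φ) = 13.723024·(0.84447752 + 0.56520742·0.53559099) = 15.743019
y = r_b·(sin φ − φ·cos φ) = 13.723024·(0.53559099 − 0.56520742·0.84447752) = 0.799861

x=15.743019 y=0.799861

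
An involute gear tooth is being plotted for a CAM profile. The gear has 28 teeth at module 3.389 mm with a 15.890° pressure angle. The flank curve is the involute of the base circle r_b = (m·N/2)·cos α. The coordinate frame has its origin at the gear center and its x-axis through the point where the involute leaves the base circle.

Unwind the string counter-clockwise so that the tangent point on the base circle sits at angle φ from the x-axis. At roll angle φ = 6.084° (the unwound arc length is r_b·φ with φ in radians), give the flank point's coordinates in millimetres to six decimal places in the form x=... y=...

pitch radius r_p = m·N/2 = 3.389·28/2 = 47.446000
base radius r_b = r_p·cos α = 47.446000·cos 15.890° = 45.633046
roll angle φ = 6.084° = 0.10618583 rad
x = r_b·(cos φ + φ·sin φ) = 45.633046·(0.99436758 + 0.10618583·0.10598640) = 45.889587
y = r_b·(sin φ − φ·cos φ) = 45.633046·(0.10598640 − 0.10618583·0.99436758) = 0.018191

x=45.889587 y=0.018191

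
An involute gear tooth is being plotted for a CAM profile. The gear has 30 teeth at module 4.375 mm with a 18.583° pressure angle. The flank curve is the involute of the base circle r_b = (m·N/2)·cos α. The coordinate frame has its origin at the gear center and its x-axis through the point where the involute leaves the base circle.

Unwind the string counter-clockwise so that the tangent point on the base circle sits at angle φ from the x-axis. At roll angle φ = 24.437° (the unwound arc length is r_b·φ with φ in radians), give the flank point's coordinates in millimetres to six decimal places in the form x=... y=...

pitch radius r_p = m·N/2 = 4.375·30/2 = 65.625000
base radius r_b = r_p·cos α = 65.625000·cos 18.583° = 62.203510
roll angle φ = 24.437° = 0.42650611 rad
x = r_b·(cos φ + φ·sin φ) = 62.203510·(0.91041670 + 0.42650611·0.41369244) = 67.606448
y = r_b·(sin φ − φ·cos φ) = 62.203510·(0.41369244 − 0.42650611·0.91041670) = 1.579605

x=67.606448 y=1.579605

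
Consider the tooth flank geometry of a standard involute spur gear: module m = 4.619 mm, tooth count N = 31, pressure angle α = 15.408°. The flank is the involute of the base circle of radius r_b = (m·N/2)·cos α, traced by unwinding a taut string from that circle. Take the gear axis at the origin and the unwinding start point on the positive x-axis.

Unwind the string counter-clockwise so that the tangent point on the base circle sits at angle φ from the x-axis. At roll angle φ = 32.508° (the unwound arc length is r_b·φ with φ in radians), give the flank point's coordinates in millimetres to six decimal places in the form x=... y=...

pitch radius r_p = m·N/2 = 4.619·31/2 = 71.594500
base radius r_b = r_p·cos α = 71.594500·cos 15.408° = 69.021273
roll angle φ = 32.508° = 0.56737163 rad
x = r_b·(cos φ + φ·sin φ) = 69.021273·(0.84331642 + 0.56737163·0.53741736) = 79.252420
y = r_b·(sin φ − φ·cos φ) = 69.021273·(0.53741736 − 0.56737163·0.84331642) = 4.068359

x=79.252420 y=4.068359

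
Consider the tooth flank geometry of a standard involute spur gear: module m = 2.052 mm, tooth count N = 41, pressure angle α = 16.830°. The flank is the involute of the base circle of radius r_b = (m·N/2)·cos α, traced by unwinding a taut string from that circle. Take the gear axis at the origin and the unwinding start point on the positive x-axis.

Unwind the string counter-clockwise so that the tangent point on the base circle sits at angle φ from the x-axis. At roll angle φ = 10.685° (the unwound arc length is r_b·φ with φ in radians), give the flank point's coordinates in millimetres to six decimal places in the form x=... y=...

pitch radius r_p = m·N/2 = 2.052·41/2 = 42.066000
base radius r_b = r_p·cos α = 42.066000·cos 16.830° = 40.264230
roll angle φ = 10.685° = 0.18648843 rad
x = r_b·(cos φ + φ·sin φ) = 40.264230·(0.98266137 + 0.18648843·0.18540936) = 40.958308
y = r_b·(sin φ − φ·cos φ) = 40.264230·(0.18540936 − 0.18648843·0.98266137) = 0.086745

x=40.958308 y=0.086745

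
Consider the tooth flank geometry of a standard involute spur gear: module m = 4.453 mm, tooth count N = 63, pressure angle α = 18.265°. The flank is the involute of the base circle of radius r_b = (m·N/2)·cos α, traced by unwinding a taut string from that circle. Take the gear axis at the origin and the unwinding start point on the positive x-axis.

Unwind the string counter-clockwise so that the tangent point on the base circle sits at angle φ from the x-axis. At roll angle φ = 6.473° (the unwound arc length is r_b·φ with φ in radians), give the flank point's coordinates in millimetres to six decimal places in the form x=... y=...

pitch radius r_p = m·N/2 = 4.453·63/2 = 140.269500
base radius r_b = r_p·cos α = 140.269500·cos 18.265° = 133.202317
roll angle φ = 6.473° = 0.11297516 rad
x = r_b·(cos φ + φ·sin φ) = 133.202317·(0.99362509 + 0.11297516·0.11273499) = 134.049663
y = r_b·(sin φ − φ·cos φ) = 133.202317·(0.11273499 − 0.11297516·0.99362509) = 0.063942

x=134.049663 y=0.063942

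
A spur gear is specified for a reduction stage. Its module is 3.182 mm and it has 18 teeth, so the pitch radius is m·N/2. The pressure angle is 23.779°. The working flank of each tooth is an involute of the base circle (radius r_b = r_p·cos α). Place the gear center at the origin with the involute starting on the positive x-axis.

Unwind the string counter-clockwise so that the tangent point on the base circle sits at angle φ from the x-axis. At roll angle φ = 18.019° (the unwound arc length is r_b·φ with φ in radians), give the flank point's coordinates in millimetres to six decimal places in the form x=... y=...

x=27.470968 y=0.269040

pitch radius r_p = m·N/2 = 3.182·18/2 = 28.638000
base radius r_b = r_p·cos α = 28.638000·cos 23.779° = 26.206849
roll angle φ = 18.019° = 0.31449088 rad
x = r_b·(cos φ + φ·sin φ) = 26.206849·(0.95095399 + 0.31449088·0.30933236) = 27.470968
y = r_b·(sin φ − φ·cos φ) = 26.206849·(0.30933236 − 0.31449088·0.95095399) = 0.269040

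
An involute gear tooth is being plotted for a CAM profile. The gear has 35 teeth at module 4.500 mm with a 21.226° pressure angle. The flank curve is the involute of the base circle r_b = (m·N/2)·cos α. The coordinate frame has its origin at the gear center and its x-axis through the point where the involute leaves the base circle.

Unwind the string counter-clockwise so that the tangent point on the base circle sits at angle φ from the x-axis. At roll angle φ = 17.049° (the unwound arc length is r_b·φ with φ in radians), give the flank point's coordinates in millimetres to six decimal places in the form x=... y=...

x=76.585835 y=0.638996

pitch radius r_p = m·N/2 = 4.500·35/2 = 78.750000
base radius r_b = r_p·cos α = 78.750000·cos 21.226° = 73.407569
roll angle φ = 17.049° = 0.29756118 rad
x = r_b·(cos φ + φ·sin φ) = 73.407569·(0.95605437 + 0.29756118·0.29318944) = 76.585835
y = r_b·(sin φ − φ·cos φ) = 73.407569·(0.29318944 − 0.29756118·0.95605437) = 0.638996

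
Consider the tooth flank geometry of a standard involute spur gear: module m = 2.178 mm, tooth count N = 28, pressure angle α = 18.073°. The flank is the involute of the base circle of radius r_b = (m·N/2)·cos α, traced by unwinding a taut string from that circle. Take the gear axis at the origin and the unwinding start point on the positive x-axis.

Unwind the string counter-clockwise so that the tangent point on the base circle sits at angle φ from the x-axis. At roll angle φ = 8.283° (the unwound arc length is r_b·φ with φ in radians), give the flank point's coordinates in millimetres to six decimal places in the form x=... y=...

x=29.288915 y=0.029133

pitch radius r_p = m·N/2 = 2.178·28/2 = 30.492000
base radius r_b = r_p·cos α = 30.492000·cos 18.073° = 28.987587
roll angle φ = 8.283° = 0.14456562 rad
x = r_b·(cos φ + φ·sin φ) = 28.987587·(0.98956858 + 0.14456562·0.14406260) = 29.288915
y = r_b·(sin φ − φ·cos φ) = 28.987587·(0.14406260 − 0.14456562·0.98956858) = 0.029133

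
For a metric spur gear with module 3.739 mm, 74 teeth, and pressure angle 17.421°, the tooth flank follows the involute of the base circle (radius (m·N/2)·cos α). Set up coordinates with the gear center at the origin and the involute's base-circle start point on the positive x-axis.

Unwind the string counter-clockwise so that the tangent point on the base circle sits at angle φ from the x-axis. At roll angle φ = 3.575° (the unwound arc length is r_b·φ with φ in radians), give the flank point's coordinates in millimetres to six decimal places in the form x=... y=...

x=132.253994 y=0.010684

pitch radius r_p = m·N/2 = 3.739·74/2 = 138.343000
base radius r_b = r_p·cos α = 138.343000·cos 17.421° = 131.997298
roll angle φ = 3.575° = 0.06239552 rad
x = r_b·(cos φ + φ·sin φ) = 131.997298·(0.99805403 + 0.06239552·0.06235504) = 132.253994
y = r_b·(sin φ − φ·cos φ) = 131.997298·(0.06235504 − 0.06239552·0.99805403) = 0.010684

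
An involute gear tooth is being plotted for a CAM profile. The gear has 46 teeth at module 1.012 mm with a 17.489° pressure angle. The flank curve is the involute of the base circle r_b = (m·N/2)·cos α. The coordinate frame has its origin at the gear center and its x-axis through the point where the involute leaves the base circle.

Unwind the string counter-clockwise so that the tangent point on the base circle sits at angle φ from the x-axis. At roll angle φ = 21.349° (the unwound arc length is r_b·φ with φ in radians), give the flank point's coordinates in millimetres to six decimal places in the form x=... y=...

pitch radius r_p = m·N/2 = 1.012·46/2 = 23.276000
base radius r_b = r_p·cos α = 23.276000·cos 17.489° = 22.200059
roll angle φ = 21.349° = 0.37261034 rad
x = r_b·(cos φ + φ·sin φ) = 22.200059·(0.93138023 + 0.37261034·0.36404789) = 23.688090
y = r_b·(sin φ − φ·cos φ) = 22.200059·(0.36404789 − 0.37261034·0.93138023) = 0.377534

x=23.688090 y=0.377534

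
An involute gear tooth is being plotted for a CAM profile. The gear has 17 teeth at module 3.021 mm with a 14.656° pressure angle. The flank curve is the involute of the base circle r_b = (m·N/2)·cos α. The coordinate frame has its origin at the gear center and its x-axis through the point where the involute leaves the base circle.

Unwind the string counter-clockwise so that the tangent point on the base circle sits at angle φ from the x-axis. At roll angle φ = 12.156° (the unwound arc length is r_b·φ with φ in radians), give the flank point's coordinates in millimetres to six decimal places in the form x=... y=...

pitch radius r_p = m·N/2 = 3.021·17/2 = 25.678500
base radius r_b = r_p·cos α = 25.678500·cos 14.656° = 24.842982
roll angle φ = 12.156° = 0.21216222 rad
x = r_b·(cos φ + φ·sin φ) = 24.842982·(0.97757789 + 0.21216222·0.21057413) = 25.395832
y = r_b·(sin φ − φ·cos φ) = 24.842982·(0.21057413 − 0.21216222·0.97757789) = 0.078728

x=25.395832 y=0.078728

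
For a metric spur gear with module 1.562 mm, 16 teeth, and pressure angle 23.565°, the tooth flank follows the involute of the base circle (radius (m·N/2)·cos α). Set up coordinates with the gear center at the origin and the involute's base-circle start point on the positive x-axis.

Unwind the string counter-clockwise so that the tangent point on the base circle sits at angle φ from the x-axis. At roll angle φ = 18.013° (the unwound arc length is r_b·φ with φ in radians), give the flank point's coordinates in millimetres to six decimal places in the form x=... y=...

pitch radius r_p = m·N/2 = 1.562·16/2 = 12.496000
base radius r_b = r_p·cos α = 12.496000·cos 23.565° = 11.453923
roll angle φ = 18.013° = 0.31438616 rad
x = r_b·(cos φ + φ·sin φ) = 11.453923·(0.95098638 + 0.31438616·0.30923277) = 12.006058
y = r_b·(sin φ − φ·cos φ) = 11.453923·(0.30923277 − 0.31438616·0.95098638) = 0.117469

x=12.006058 y=0.117469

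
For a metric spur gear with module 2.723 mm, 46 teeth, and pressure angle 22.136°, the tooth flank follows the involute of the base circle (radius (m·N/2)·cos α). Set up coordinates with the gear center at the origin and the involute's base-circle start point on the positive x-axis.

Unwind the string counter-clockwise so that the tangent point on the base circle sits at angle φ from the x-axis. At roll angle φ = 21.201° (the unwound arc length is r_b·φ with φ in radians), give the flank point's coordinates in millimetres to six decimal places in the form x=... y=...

x=61.849387 y=0.966374

pitch radius r_p = m·N/2 = 2.723·46/2 = 62.629000
base radius r_b = r_p·cos α = 62.629000·cos 22.136° = 58.012745
roll angle φ = 21.201° = 0.37002725 rad
x = r_b·(cos φ + φ·sin φ) = 58.012745·(0.93231749 + 0.37002725·0.36164084) = 61.849387
y = r_b·(sin φ − φ·cos φ) = 58.012745·(0.36164084 − 0.37002725·0.93231749) = 0.966374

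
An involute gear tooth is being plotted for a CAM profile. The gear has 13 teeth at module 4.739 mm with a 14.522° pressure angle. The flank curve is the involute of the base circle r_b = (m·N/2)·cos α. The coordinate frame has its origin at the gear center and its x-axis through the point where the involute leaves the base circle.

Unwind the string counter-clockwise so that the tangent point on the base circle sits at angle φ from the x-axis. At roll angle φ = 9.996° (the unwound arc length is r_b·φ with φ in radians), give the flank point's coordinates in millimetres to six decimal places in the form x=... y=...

pitch radius r_p = m·N/2 = 4.739·13/2 = 30.803500
base radius r_b = r_p·cos α = 30.803500·cos 14.522° = 29.819372
roll angle φ = 9.996° = 0.17446311 rad
x = r_b·(cos φ + φ·sin φ) = 29.819372·(0.98481987 + 0.17446311·0.17357942) = 30.269737
y = r_b·(sin φ − φ·cos φ) = 29.819372·(0.17357942 − 0.17446311·0.98481987) = 0.052622

x=30.269737 y=0.052622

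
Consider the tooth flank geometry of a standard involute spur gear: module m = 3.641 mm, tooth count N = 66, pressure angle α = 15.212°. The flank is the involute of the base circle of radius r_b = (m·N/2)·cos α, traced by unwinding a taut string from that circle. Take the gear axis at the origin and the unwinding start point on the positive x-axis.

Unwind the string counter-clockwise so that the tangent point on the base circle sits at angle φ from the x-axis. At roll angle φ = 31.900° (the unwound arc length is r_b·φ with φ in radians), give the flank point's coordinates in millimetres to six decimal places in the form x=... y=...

pitch radius r_p = m·N/2 = 3.641·66/2 = 120.153000
base radius r_b = r_p·cos α = 120.153000·cos 15.212° = 115.943026
roll angle φ = 31.900° = 0.55676003 rad
x = r_b·(cos φ + φ·sin φ) = 115.943026·(0.84897169 + 0.55676003·0.52843833) = 132.544332
y = r_b·(sin φ − φ·cos φ) = 115.943026·(0.52843833 − 0.55676003·0.84897169) = 6.465543

x=132.544332 y=6.465543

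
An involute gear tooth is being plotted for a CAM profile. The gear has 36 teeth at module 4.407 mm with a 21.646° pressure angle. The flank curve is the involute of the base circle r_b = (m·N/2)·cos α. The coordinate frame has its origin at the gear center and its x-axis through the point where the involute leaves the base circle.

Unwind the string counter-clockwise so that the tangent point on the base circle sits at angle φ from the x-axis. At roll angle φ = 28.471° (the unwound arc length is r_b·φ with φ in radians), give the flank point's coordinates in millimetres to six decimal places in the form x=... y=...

pitch radius r_p = m·N/2 = 4.407·36/2 = 79.326000
base radius r_b = r_p·cos α = 79.326000·cos 21.646° = 73.731981
roll angle φ = 28.471° = 0.49691269 rad
x = r_b·(cos φ + φ·sin φ) = 73.731981·(0.87905851 + 0.49691269·0.47671389) = 82.280739
y = r_b·(sin φ − φ·cos φ) = 73.731981·(0.47671389 − 0.49691269·0.87905851) = 2.941800

x=82.280739 y=2.941800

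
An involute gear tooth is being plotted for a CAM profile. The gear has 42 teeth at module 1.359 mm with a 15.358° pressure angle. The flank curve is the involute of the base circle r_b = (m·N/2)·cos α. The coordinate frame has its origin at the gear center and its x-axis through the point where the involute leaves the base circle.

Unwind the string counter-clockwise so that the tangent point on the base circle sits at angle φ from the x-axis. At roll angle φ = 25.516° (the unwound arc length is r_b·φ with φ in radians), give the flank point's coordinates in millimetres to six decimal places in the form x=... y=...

pitch radius r_p = m·N/2 = 1.359·42/2 = 28.539000
base radius r_b = r_p·cos α = 28.539000·cos 15.358° = 27.519867
roll angle φ = 25.516° = 0.44533821 rad
x = r_b·(cos φ + φ·sin φ) = 27.519867·(0.90246503 + 0.44533821·0.43076313) = 30.114999
y = r_b·(sin φ − φ·cos φ) = 27.519867·(0.43076313 − 0.44533821·0.90246503) = 0.794250

x=30.114999 y=0.794250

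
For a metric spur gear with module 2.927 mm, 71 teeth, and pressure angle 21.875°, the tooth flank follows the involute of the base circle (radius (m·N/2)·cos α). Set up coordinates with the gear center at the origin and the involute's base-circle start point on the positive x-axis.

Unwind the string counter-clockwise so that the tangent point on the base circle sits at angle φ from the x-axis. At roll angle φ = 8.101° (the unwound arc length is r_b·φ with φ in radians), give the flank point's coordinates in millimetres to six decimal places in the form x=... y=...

pitch radius r_p = m·N/2 = 2.927·71/2 = 103.908500
base radius r_b = r_p·cos α = 103.908500·cos 21.875° = 96.426975
roll angle φ = 8.101° = 0.14138912 rad
x = r_b·(cos φ + φ·sin φ) = 96.426975·(0.99002120 + 0.14138912·0.14091851) = 97.385994
y = r_b·(sin φ − φ·cos φ) = 96.426975·(0.14091851 − 0.14138912·0.99002120) = 0.090669

x=97.385994 y=0.090669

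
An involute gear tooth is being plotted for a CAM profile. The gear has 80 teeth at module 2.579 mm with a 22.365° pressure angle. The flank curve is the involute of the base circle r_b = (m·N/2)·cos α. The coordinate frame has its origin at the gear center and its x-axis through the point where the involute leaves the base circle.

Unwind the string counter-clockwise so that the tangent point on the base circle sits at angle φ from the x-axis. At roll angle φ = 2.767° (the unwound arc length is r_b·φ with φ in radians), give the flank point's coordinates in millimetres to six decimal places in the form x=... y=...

x=95.511348 y=0.003581

pitch radius r_p = m·N/2 = 2.579·80/2 = 103.160000
base radius r_b = r_p·cos α = 103.160000·cos 22.365° = 95.400165
roll angle φ = 2.767° = 0.04829326 rad
x = r_b·(cos φ + φ·sin φ) = 95.400165·(0.99883411 + 0.04829326·0.04827449) = 95.511348
y = r_b·(sin φ − φ·cos φ) = 95.400165·(0.04827449 − 0.04829326·0.99883411) = 0.003581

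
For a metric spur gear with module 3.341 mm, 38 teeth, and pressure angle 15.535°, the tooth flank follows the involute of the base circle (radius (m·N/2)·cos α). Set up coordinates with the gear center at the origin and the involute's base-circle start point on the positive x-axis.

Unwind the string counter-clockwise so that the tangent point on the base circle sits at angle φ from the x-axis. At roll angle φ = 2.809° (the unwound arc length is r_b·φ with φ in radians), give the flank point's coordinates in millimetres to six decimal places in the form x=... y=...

pitch radius r_p = m·N/2 = 3.341·38/2 = 63.479000
base radius r_b = r_p·cos α = 63.479000·cos 15.535° = 61.159923
roll angle φ = 2.809° = 0.04902630 rad
x = r_b·(cos φ + φ·sin φ) = 61.159923·(0.99879845 + 0.04902630·0.04900666) = 61.233381
y = r_b·(sin φ − φ·cos φ) = 61.159923·(0.04900666 − 0.04902630·0.99879845) = 0.002402

x=61.233381 y=0.002402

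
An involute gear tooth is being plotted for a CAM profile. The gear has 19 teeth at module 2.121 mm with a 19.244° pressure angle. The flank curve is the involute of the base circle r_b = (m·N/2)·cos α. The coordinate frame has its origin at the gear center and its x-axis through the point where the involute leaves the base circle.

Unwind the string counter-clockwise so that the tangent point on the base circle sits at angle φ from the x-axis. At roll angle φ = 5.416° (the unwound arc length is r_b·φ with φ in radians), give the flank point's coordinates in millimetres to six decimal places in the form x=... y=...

pitch radius r_p = m·N/2 = 2.121·19/2 = 20.149500
base radius r_b = r_p·cos α = 20.149500·cos 19.244° = 19.023617
roll angle φ = 5.416° = 0.09452703 rad
x = r_b·(cos φ + φ·sin φ) = 19.023617·(0.99553565 + 0.09452703·0.09438632) = 19.108419
y = r_b·(sin φ − φ·cos φ) = 19.023617·(0.09438632 − 0.09452703·0.99553565) = 0.005351

x=19.108419 y=0.005351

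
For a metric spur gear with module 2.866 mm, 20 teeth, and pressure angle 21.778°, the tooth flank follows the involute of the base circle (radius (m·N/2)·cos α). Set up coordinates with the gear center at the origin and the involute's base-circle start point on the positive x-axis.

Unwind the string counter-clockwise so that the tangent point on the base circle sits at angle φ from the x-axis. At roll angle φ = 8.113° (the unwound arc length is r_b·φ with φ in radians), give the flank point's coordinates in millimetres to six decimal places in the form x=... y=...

x=26.879965 y=0.025136

pitch radius r_p = m·N/2 = 2.866·20/2 = 28.660000
base radius r_b = r_p·cos α = 28.660000·cos 21.778° = 26.614489
roll angle φ = 8.113° = 0.14159856 rad
x = r_b·(cos φ + φ·sin φ) = 26.614489·(0.98999166 + 0.14159856·0.14112586) = 26.879965
y = r_b·(sin φ − φ·cos φ) = 26.614489·(0.14112586 − 0.14159856·0.98999166) = 0.025136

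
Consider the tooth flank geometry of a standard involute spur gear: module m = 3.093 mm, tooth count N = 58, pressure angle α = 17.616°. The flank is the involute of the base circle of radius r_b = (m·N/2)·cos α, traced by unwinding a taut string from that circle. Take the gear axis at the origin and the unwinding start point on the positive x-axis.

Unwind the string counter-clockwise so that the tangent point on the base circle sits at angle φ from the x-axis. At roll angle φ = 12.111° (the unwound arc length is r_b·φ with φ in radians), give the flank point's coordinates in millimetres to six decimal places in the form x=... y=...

x=87.379356 y=0.267934

pitch radius r_p = m·N/2 = 3.093·58/2 = 89.697000
base radius r_b = r_p·cos α = 89.697000·cos 17.616° = 85.490766
roll angle φ = 12.111° = 0.21137683 rad
x = r_b·(cos φ + φ·sin φ) = 85.490766·(0.97774297 + 0.21137683·0.20980628) = 87.379356
y = r_b·(sin φ − φ·cos φ) = 85.490766·(0.20980628 − 0.21137683·0.97774297) = 0.267934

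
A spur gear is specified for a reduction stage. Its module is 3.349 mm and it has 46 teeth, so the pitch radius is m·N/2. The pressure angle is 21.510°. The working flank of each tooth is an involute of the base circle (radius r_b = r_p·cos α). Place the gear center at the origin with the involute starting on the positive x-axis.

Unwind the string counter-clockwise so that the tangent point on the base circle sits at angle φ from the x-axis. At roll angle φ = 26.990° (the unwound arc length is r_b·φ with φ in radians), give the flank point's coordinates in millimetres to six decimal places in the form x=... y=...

x=79.177664 y=2.441983

pitch radius r_p = m·N/2 = 3.349·46/2 = 77.027000
base radius r_b = r_p·cos α = 77.027000·cos 21.510° = 71.662346
roll angle φ = 26.990° = 0.47106437 rad
x = r_b·(cos φ + φ·sin φ) = 71.662346·(0.89108575 + 0.47106437·0.45383498) = 79.177664
y = r_b·(sin φ − φ·cos φ) = 71.662346·(0.45383498 − 0.47106437·0.89108575) = 2.441983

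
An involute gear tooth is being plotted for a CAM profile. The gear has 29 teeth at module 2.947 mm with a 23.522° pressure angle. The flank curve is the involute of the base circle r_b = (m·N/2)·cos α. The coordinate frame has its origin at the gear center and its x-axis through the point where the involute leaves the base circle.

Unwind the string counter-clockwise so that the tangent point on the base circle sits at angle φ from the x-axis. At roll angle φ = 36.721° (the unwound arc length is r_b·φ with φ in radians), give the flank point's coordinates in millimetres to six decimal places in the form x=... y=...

x=46.420019 y=3.299004

pitch radius r_p = m·N/2 = 2.947·29/2 = 42.731500
base radius r_b = r_p·cos α = 42.731500·cos 23.522° = 39.180807
roll angle φ = 36.721° = 0.64090235 rad
x = r_b·(cos φ + φ·sin φ) = 39.180807·(0.80155655 + 0.64090235·0.59791897) = 46.420019
y = r_b·(sin φ − φ·cos φ) = 39.180807·(0.59791897 − 0.64090235·0.80155655) = 3.299004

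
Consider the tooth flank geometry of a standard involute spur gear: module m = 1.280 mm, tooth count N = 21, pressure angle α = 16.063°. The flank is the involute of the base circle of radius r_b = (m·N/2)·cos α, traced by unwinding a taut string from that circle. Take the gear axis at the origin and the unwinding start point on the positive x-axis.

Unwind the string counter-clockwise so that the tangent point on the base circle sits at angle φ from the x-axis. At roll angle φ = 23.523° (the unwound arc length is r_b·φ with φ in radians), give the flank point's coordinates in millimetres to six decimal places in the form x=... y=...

pitch radius r_p = m·N/2 = 1.280·21/2 = 13.440000
base radius r_b = r_p·cos α = 13.440000·cos 16.063° = 12.915276
roll angle φ = 23.523° = 0.41055380 rad
x = r_b·(cos φ + φ·sin φ) = 12.915276·(0.91689993 + 0.41055380·0.39911717) = 13.958301
y = r_b·(sin φ − φ·cos φ) = 12.915276·(0.39911717 − 0.41055380·0.91689993) = 0.292924

x=13.958301 y=0.292924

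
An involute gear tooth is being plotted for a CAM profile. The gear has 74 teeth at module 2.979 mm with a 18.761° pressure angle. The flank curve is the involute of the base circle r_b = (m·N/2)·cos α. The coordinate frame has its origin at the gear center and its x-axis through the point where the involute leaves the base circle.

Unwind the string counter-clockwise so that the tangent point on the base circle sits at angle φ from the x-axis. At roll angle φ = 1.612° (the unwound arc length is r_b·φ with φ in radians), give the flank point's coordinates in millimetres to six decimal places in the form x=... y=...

pitch radius r_p = m·N/2 = 2.979·74/2 = 110.223000
base radius r_b = r_p·cos α = 110.223000·cos 18.761° = 104.366676
roll angle φ = 1.612° = 0.02813471 rad
x = r_b·(cos φ + φ·sin φ) = 104.366676·(0.99960425 + 0.02813471·0.02813100) = 104.407974
y = r_b·(sin φ − φ·cos φ) = 104.366676·(0.02813100 − 0.02813471·0.99960425) = 0.000775

x=104.407974 y=0.000775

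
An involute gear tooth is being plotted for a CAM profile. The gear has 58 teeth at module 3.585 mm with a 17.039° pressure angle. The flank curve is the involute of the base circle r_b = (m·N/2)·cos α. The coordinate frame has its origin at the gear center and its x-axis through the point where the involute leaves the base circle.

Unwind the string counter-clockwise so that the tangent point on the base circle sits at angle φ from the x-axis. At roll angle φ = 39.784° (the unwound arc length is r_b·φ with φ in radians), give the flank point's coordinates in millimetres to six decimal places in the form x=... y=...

pitch radius r_p = m·N/2 = 3.585·58/2 = 103.965000
base radius r_b = r_p·cos α = 103.965000·cos 17.039° = 99.401511
roll angle φ = 39.784° = 0.69436179 rad
x = r_b·(cos φ + φ·sin φ) = 99.401511·(0.76846225 + 0.69436179·0.63989513) = 120.552261
y = r_b·(sin φ − φ·cos φ) = 99.401511·(0.63989513 − 0.69436179·0.76846225) = 10.566809

x=120.552261 y=10.566809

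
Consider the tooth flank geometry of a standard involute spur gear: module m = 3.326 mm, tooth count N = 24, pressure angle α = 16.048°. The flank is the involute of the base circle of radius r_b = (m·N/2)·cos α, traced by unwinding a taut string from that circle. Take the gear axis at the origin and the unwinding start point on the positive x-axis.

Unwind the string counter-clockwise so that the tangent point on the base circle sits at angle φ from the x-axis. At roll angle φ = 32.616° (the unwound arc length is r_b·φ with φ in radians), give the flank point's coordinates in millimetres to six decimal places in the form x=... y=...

x=44.076952 y=2.282992

pitch radius r_p = m·N/2 = 3.326·24/2 = 39.912000
base radius r_b = r_p·cos α = 39.912000·cos 16.048° = 38.356647
roll angle φ = 32.616° = 0.56925659 rad
x = r_b·(cos φ + φ·sin φ) = 38.356647·(0.84230191 + 0.56925659·0.53900602) = 44.076952
y = r_b·(sin φ − φ·cos φ) = 38.356647·(0.53900602 − 0.56925659·0.84230191) = 2.282992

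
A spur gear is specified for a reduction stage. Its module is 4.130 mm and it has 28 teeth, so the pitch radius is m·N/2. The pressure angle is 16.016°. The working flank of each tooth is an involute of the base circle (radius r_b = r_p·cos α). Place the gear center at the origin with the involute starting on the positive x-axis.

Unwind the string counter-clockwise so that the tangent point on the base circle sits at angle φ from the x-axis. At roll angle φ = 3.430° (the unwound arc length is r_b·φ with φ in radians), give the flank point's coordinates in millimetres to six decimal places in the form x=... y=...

pitch radius r_p = m·N/2 = 4.130·28/2 = 57.820000
base radius r_b = r_p·cos α = 57.820000·cos 16.016° = 55.575699
roll angle φ = 3.430° = 0.05986479 rad
x = r_b·(cos φ + φ·sin φ) = 55.575699·(0.99820864 + 0.05986479·0.05982904) = 55.675195
y = r_b·(sin φ − φ·cos φ) = 55.575699·(0.05982904 − 0.05986479·0.99820864) = 0.003973

x=55.675195 y=0.003973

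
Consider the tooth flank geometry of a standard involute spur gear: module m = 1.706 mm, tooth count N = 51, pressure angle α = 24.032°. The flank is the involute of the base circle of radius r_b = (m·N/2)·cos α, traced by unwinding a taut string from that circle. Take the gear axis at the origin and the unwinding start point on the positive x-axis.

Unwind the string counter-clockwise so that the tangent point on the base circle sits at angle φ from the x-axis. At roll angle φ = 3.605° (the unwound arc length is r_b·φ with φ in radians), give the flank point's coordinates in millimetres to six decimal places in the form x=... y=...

pitch radius r_p = m·N/2 = 1.706·51/2 = 43.503000
base radius r_b = r_p·cos α = 43.503000·cos 24.032° = 39.732080
roll angle φ = 3.605° = 0.06291912 rad
x = r_b·(cos φ + φ·sin φ) = 39.732080·(0.99802125 + 0.06291912·0.06287761) = 39.810648
y = r_b·(sin φ − φ·cos φ) = 39.732080·(0.06287761 − 0.06291912·0.99802125) = 0.003298

x=39.810648 y=0.003298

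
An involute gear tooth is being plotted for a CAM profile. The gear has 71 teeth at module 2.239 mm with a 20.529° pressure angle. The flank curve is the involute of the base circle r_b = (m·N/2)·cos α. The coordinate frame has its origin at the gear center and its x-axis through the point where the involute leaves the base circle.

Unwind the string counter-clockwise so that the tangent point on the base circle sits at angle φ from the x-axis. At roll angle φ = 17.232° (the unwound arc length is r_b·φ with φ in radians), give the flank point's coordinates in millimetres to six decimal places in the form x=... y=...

pitch radius r_p = m·N/2 = 2.239·71/2 = 79.484500
base radius r_b = r_p·cos α = 79.484500·cos 20.529° = 74.436822
roll angle φ = 17.232° = 0.30075514 rad
x = r_b·(cos φ + φ·sin φ) = 74.436822·(0.95511306 + 0.30075514·0.29624153) = 77.727616
y = r_b·(sin φ − φ·cos φ) = 74.436822·(0.29624153 − 0.30075514·0.95511306) = 0.668917

x=77.727616 y=0.668917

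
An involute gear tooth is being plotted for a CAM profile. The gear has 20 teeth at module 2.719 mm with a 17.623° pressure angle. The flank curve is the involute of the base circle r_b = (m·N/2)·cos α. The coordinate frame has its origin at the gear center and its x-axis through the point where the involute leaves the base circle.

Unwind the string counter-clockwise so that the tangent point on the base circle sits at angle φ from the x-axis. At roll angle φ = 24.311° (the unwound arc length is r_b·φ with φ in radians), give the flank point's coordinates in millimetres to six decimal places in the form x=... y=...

pitch radius r_p = m·N/2 = 2.719·20/2 = 27.190000
base radius r_b = r_p·cos α = 27.190000·cos 17.623° = 25.913952
roll angle φ = 24.311° = 0.42430699 rad
x = r_b·(cos φ + φ·sin φ) = 25.913952·(0.91132425 + 0.42430699·0.41168933) = 28.142731
y = r_b·(sin φ − φ·cos φ) = 25.913952·(0.41168933 − 0.42430699·0.91132425) = 0.648058

x=28.142731 y=0.648058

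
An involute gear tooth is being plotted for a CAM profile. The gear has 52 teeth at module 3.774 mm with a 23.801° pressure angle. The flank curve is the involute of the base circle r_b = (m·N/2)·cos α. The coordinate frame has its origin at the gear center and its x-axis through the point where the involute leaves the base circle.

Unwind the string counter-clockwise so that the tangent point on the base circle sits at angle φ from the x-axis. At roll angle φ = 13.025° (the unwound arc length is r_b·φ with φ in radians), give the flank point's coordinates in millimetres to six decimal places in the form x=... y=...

pitch radius r_p = m·N/2 = 3.774·52/2 = 98.124000
base radius r_b = r_p·cos α = 98.124000·cos 23.801° = 89.778811
roll angle φ = 13.025° = 0.22732914 rad
x = r_b·(cos φ + φ·sin φ) = 89.778811·(0.97427182 + 0.22732914·0.22537618) = 92.068745
y = r_b·(sin φ − φ·cos φ) = 89.778811·(0.22537618 − 0.22732914·0.97427182) = 0.349761

x=92.068745 y=0.349761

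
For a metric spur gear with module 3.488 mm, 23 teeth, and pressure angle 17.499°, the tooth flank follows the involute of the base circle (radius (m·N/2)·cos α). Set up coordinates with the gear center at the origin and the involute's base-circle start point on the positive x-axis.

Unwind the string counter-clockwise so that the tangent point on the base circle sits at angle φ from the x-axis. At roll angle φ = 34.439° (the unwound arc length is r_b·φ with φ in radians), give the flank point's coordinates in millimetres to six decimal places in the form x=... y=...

x=44.554629 y=2.670461

pitch radius r_p = m·N/2 = 3.488·23/2 = 40.112000
base radius r_b = r_p·cos α = 40.112000·cos 17.499° = 38.255705
roll angle φ = 34.439° = 0.60107394 rad
x = r_b·(cos φ + φ·sin φ) = 38.255705·(0.82472875 + 0.60107394·0.56552851) = 44.554629
y = r_b·(sin φ − φ·cos φ) = 38.255705·(0.56552851 − 0.60107394·0.82472875) = 2.670461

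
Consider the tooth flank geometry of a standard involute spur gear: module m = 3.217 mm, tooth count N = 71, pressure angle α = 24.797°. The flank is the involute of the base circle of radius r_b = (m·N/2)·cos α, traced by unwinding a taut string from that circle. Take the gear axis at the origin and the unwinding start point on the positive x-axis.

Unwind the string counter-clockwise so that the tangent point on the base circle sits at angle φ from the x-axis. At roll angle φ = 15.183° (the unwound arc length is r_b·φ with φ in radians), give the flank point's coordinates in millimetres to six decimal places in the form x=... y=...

x=107.250285 y=0.638558

pitch radius r_p = m·N/2 = 3.217·71/2 = 114.203500
base radius r_b = r_p·cos α = 114.203500·cos 24.797° = 103.673873
roll angle φ = 15.183° = 0.26499334 rad
x = r_b·(cos φ + φ·sin φ) = 103.673873·(0.96509425 + 0.26499334·0.26190284) = 107.250285
y = r_b·(sin φ − φ·cos φ) = 103.673873·(0.26190284 − 0.26499334·0.96509425) = 0.638558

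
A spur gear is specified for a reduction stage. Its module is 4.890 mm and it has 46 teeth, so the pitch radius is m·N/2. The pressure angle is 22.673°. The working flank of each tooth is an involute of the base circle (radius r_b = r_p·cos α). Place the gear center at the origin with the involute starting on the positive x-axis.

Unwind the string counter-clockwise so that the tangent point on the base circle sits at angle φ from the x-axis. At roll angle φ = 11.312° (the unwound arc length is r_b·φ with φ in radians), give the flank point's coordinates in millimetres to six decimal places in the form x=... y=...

pitch radius r_p = m·N/2 = 4.890·46/2 = 112.470000
base radius r_b = r_p·cos α = 112.470000·cos 22.673° = 103.778301
roll angle φ = 11.312° = 0.19743164 rad
x = r_b·(cos φ + φ·sin φ) = 103.778301·(0.98057360 + 0.19743164·0.19615152) = 105.781234
y = r_b·(sin φ − φ·cos φ) = 103.778301·(0.19615152 − 0.19743164·0.98057360) = 0.265181

x=105.781234 y=0.265181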